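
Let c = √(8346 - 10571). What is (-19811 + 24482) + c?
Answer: 4671 + 5*I*√89 ≈ 4671.0 + 47.17*I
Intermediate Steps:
c = 5*I*√89 (c = √(-2225) = 5*I*√89 ≈ 47.17*I)
(-19811 + 24482) + c = (-19811 + 24482) + 5*I*√89 = 4671 + 5*I*√89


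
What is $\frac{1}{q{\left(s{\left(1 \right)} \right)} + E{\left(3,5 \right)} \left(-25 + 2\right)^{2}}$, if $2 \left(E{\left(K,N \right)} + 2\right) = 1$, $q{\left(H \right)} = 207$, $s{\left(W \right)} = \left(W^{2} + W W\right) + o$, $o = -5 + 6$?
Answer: $- \frac{2}{1173} \approx -0.001705$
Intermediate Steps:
$o = 1$
$s{\left(W \right)} = 1 + 2 W^{2}$ ($s{\left(W \right)} = \left(W^{2} + W W\right) + 1 = \left(W^{2} + W^{2}\right) + 1 = 2 W^{2} + 1 = 1 + 2 W^{2}$)
$E{\left(K,N \right)} = - \frac{3}{2}$ ($E{\left(K,N \right)} = -2 + \frac{1}{2} \cdot 1 = -2 + \frac{1}{2} = - \frac{3}{2}$)
$\frac{1}{q{\left(s{\left(1 \right)} \right)} + E{\left(3,5 \right)} \left(-25 + 2\right)^{2}} = \frac{1}{207 - \frac{3 \left(-25 + 2\right)^{2}}{2}} = \frac{1}{207 - \frac{3 \left(-23\right)^{2}}{2}} = \frac{1}{207 - \frac{1587}{2}} = \frac{1}{- \frac{1173}{2}} = - \frac{2}{1173}$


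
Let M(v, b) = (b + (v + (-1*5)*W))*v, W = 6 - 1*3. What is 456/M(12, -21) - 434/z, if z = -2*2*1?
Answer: 1283/12 ≈ 106.92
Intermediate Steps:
W = 3 (W = 6 - 3 = 3)
z = -4 (z = -4*1 = -4)
M(v, b) = v*(-15 + b + v) (M(v, b) = (b + (v - 1*5*3))*v = (b + (v - 5*3))*v = (b + (v - 15))*v = (b + (-15 + v))*v = (-15 + b + v)*v = v*(-15 + b + v))
456/M(12, -21) - 434/z = 456/((12*(-15 - 21 + 12))) - 434/(-4) = 456/((12*(-24))) - 434*(-¼) = 456/(-288) + 217/2 = 456*(-1/288) + 217/2 = -19/12 + 217/2 = 1283/12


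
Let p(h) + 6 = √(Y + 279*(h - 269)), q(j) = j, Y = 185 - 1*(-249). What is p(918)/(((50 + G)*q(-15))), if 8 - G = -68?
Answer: 1/315 - √181505/1890 ≈ -0.22224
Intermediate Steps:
Y = 434 (Y = 185 + 249 = 434)
G = 76 (G = 8 - 1*(-68) = 8 + 68 = 76)
p(h) = -6 + √(-74617 + 279*h) (p(h) = -6 + √(434 + 279*(h - 269)) = -6 + √(434 + 279*(-269 + h)) = -6 + √(434 + (-75051 + 279*h)) = -6 + √(-74617 + 279*h))
p(918)/(((50 + G)*q(-15))) = (-6 + √(-74617 + 279*918))/(((50 + 76)*(-15))) = (-6 + √(-74617 + 256122))/((126*(-15))) = (-6 + √181505)/(-1890) = (-6 + √181505)*(-1/1890) = 1/315 - √181505/1890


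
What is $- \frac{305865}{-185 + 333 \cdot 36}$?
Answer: $- \frac{305865}{11803} \approx -25.914$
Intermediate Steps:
$- \frac{305865}{-185 + 333 \cdot 36} = - \frac{305865}{-185 + 11988} = - \frac{305865}{11803}$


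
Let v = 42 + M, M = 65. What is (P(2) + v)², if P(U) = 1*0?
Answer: 11449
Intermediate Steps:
P(U) = 0
v = 107 (v = 42 + 65 = 107)
(P(2) + v)² = (0 + 107)² = 107² = 11449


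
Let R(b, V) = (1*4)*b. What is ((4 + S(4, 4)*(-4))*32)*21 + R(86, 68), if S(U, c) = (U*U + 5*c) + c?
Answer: -104488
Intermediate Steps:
S(U, c) = U² + 6*c (S(U, c) = (U² + 5*c) + c = U² + 6*c)
R(b, V) = 4*b
((4 + S(4, 4)*(-4))*32)*21 + R(86, 68) = ((4 + (4² + 6*4)*(-4))*32)*21 + 4*86 = ((4 + (16 + 24)*(-4))*32)*21 + 344 = ((4 + 40*(-4))*32)*21 + 344 = ((4 - 160)*32)*21 + 344 = -156*32*21 + 344 = -4992*21 + 344 = -104832 + 344 = -104488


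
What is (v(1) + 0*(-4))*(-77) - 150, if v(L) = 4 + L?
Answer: -535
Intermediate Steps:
(v(1) + 0*(-4))*(-77) - 150 = ((4 + 1) + 0*(-4))*(-77) - 150 = (5 + 0)*(-77) - 150 = 5*(-77) - 150 = -385 - 150 = -535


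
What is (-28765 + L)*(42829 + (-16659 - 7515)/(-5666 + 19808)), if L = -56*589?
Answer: -6233186363076/2357 ≈ -2.6445e+9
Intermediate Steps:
L = -32984
(-28765 + L)*(42829 + (-16659 - 7515)/(-5666 + 19808)) = (-28765 - 32984)*(42829 + (-16659 - 7515)/(-5666 + 19808)) = -61749*(42829 - 24174/14142) = -61749*(42829 - 24174*1/14142) = -61749*(42829 - 4029/2357) = -61749*100943924/2357 = -6233186363076/2357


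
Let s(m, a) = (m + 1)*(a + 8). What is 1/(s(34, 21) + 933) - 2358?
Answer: -4593383/1948 ≈ -2358.0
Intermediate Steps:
s(m, a) = (1 + m)*(8 + a)
1/(s(34, 21) + 933) - 2358 = 1/((8 + 21 + 8*34 + 21*34) + 933) - 2358 = 1/((8 + 21 + 272 + 714) + 933) - 2358 = 1/(1015 + 933) - 2358 = 1/1948 - 2358 = -4593383/1948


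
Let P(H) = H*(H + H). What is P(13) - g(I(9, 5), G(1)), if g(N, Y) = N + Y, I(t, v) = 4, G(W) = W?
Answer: 333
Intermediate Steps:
P(H) = 2*H**2 (P(H) = H*(2*H) = 2*H**2)
P(13) - g(I(9, 5), G(1)) = 2*13**2 - (4 + 1) = 2*169 - 1*5 = 338 - 5 = 333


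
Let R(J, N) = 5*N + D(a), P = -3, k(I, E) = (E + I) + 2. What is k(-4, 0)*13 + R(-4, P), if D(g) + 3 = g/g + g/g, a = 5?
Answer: -42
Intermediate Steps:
k(I, E) = 2 + E + I
D(g) = -1 (D(g) = -3 + (g/g + g/g) = -3 + (1 + 1) = -3 + 2 = -1)
R(J, N) = -1 + 5*N (R(J, N) = 5*N - 1 = -1 + 5*N)
k(-4, 0)*13 + R(-4, P) = (2 + 0 - 4)*13 + (-1 + 5*(-3)) = -2*13 + (-1 - 15) = -26 - 16 = -42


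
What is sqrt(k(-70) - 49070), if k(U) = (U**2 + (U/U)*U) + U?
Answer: I*sqrt(44310) ≈ 210.5*I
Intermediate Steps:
k(U) = U**2 + 2*U (k(U) = (U**2 + 1*U) + U = (U**2 + U) + U = (U + U**2) + U = U**2 + 2*U)
sqrt(k(-70) - 49070) = sqrt(-70*(2 - 70) - 49070) = sqrt(-70*(-68) - 49070) = sqrt(4760 - 49070) = sqrt(-44310) = I*sqrt(44310)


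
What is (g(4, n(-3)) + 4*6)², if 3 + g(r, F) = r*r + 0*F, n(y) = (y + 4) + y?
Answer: 1369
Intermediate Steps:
n(y) = 4 + 2*y (n(y) = (4 + y) + y = 4 + 2*y)
g(r, F) = -3 + r² (g(r, F) = -3 + (r*r + 0*F) = -3 + (r² + 0) = -3 + r²)
(g(4, n(-3)) + 4*6)² = ((-3 + 4²) + 4*6)² = ((-3 + 16) + 24)² = (13 + 24)² = 37² = 1369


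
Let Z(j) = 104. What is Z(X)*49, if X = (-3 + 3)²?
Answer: 5096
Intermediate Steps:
X = 0 (X = 0² = 0)
Z(X)*49 = 104*49 = 5096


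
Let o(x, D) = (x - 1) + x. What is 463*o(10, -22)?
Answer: 8797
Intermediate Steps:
o(x, D) = -1 + 2*x (o(x, D) = (-1 + x) + x = -1 + 2*x)
463*o(10, -22) = 463*(-1 + 2*10) = 463*(-1 + 20) = 463*19 = 8797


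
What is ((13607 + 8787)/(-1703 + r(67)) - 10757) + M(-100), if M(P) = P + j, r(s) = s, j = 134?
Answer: -8782611/818 ≈ -10737.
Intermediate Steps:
M(P) = 134 + P (M(P) = P + 134 = 134 + P)
((13607 + 8787)/(-1703 + r(67)) - 10757) + M(-100) = ((13607 + 8787)/(-1703 + 67) - 10757) + (134 - 100) = (22394/(-1636) - 10757) + 34 = (22394*(-1/1636) - 10757) + 34 = (-11197/818 - 10757) + 34 = -8810423/818 + 34 = -8782611/818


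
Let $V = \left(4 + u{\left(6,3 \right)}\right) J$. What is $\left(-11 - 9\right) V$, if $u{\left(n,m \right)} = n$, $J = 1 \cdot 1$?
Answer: $-200$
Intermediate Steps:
$J = 1$
$V = 10$ ($V = \left(4 + 6\right) 1 = 10 \cdot 1 = 10$)
$\left(-11 - 9\right) V = \left(-11 - 9\right) 10 = \left(-20\right) 10 = -200$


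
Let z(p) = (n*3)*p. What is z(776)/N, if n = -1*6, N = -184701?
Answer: 4656/61567 ≈ 0.075625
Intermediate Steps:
n = -6
z(p) = -18*p (z(p) = (-6*3)*p = -18*p)
z(776)/N = -18*776/(-184701) = -13968*(-1/184701) = 4656/61567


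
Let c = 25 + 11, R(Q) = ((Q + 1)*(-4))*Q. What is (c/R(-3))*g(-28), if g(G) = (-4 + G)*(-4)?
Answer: -192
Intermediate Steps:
R(Q) = Q*(-4 - 4*Q) (R(Q) = ((1 + Q)*(-4))*Q = (-4 - 4*Q)*Q = Q*(-4 - 4*Q))
c = 36
g(G) = 16 - 4*G
(c/R(-3))*g(-28) = (36/((-4*(-3)*(1 - 3))))*(16 - 4*(-28)) = (36/((-4*(-3)*(-2))))*(16 + 112) = (36/(-24))*128 = (36*(-1/24))*128 = -3/2*128 = -192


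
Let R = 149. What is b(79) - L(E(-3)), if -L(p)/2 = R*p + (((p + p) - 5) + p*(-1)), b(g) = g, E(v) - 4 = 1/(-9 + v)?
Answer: 1244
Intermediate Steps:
E(v) = 4 + 1/(-9 + v)
L(p) = 10 - 300*p (L(p) = -2*(149*p + (((p + p) - 5) + p*(-1))) = -2*(149*p + ((2*p - 5) - p)) = -2*(149*p + ((-5 + 2*p) - p)) = -2*(149*p + (-5 + p)) = -2*(-5 + 150*p) = 10 - 300*p)
b(79) - L(E(-3)) = 79 - (10 - 300*(-35 + 4*(-3))/(-9 - 3)) = 79 - (10 - 300*(-35 - 12)/(-12)) = 79 - (10 - (-25)*(-47)) = 79 - (10 - 300*47/12) = 79 - (10 - 1175) = 79 - 1*(-1165) = 79 + 1165 = 1244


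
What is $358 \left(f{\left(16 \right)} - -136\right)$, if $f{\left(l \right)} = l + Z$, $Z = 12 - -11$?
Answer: $62650$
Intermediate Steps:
$Z = 23$ ($Z = 12 + 11 = 23$)
$f{\left(l \right)} = 23 + l$ ($f{\left(l \right)} = l + 23 = 23 + l$)
$358 \left(f{\left(16 \right)} - -136\right) = 358 \left(\left(23 + 16\right) - -136\right) = 358 \left(39 + 136\right) = 358 \cdot 175 = 62650$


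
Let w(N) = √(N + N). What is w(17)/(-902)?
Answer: -√34/902 ≈ -0.0064645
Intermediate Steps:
w(N) = √2*√N (w(N) = √(2*N) = √2*√N)
w(17)/(-902) = (√2*√17)/(-902) = √34*(-1/902) = -√34/902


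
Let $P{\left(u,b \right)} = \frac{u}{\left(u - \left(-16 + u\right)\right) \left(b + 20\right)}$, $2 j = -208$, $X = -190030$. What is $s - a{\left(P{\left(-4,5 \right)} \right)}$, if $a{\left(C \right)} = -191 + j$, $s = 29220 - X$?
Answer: $219545$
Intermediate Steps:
$j = -104$ ($j = \frac{1}{2} \left(-208\right) = -104$)
$P{\left(u,b \right)} = \frac{u}{320 + 16 b}$ ($P{\left(u,b \right)} = \frac{u}{16 \left(20 + b\right)} = \frac{u}{320 + 16 b}$)
$s = 219250$ ($s = 29220 - -190030 = 29220 + 190030 = 219250$)
$a{\left(C \right)} = -295$ ($a{\left(C \right)} = -191 - 104 = -295$)
$s - a{\left(P{\left(-4,5 \right)} \right)} = 219250 - -295 = 219250 + 295 = 219545$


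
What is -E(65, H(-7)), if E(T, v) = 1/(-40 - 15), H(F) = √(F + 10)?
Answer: 1/55 ≈ 0.018182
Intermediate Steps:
H(F) = √(10 + F)
E(T, v) = -1/55 (E(T, v) = 1/(-55) = -1/55)
-E(65, H(-7)) = -1*(-1/55) = 1/55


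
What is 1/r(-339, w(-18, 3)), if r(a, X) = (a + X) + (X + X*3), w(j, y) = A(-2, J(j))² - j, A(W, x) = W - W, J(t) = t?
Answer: -1/249 ≈ -0.0040161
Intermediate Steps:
A(W, x) = 0
w(j, y) = -j (w(j, y) = 0² - j = 0 - j = -j)
r(a, X) = a + 5*X (r(a, X) = (X + a) + (X + 3*X) = (X + a) + 4*X = a + 5*X)
1/r(-339, w(-18, 3)) = 1/(-339 + 5*(-1*(-18))) = 1/(-339 + 5*18) = 1/(-339 + 90) = 1/(-249) = -1/249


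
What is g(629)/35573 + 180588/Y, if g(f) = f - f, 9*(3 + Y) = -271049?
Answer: -406323/67769 ≈ -5.9957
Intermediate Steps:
Y = -271076/9 (Y = -3 + (⅑)*(-271049) = -3 - 271049/9 = -271076/9 ≈ -30120.)
g(f) = 0
g(629)/35573 + 180588/Y = 0/35573 + 180588/(-271076/9) = 0*(1/35573) + 180588*(-9/271076) = 0 - 406323/67769 = -406323/67769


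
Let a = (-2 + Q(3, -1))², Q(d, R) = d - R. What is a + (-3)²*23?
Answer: 211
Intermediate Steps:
a = 4 (a = (-2 + (3 - 1*(-1)))² = (-2 + (3 + 1))² = (-2 + 4)² = 2² = 4)
a + (-3)²*23 = 4 + (-3)²*23 = 4 + 9*23 = 4 + 207 = 211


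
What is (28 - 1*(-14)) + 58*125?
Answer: 7292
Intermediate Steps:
(28 - 1*(-14)) + 58*125 = (28 + 14) + 7250 = 42 + 7250 = 7292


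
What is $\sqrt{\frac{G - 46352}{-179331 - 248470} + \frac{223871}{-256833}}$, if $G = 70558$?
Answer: $\frac{i \sqrt{1245099414047015038853}}{36624471411} \approx 0.96345 i$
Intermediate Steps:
$\sqrt{\frac{G - 46352}{-179331 - 248470} + \frac{223871}{-256833}} = \sqrt{\frac{70558 - 46352}{-179331 - 248470} + \frac{223871}{-256833}} = \sqrt{\frac{24206}{-427801} + 223871 \left(- \frac{1}{256833}\right)} = \sqrt{24206 \left(- \frac{1}{427801}\right) - \frac{223871}{256833}} = \sqrt{- \frac{24206}{427801} - \frac{223871}{256833}} = \sqrt{- \frac{101989137269}{109873414233}} = \frac{i \sqrt{1245099414047015038853}}{36624471411}$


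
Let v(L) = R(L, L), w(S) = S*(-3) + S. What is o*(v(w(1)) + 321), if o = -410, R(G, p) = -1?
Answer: -131200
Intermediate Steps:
w(S) = -2*S (w(S) = -3*S + S = -2*S)
v(L) = -1
o*(v(w(1)) + 321) = -410*(-1 + 321) = -410*320 = -131200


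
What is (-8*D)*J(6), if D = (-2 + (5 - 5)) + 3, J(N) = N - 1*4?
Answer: -16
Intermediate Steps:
J(N) = -4 + N (J(N) = N - 4 = -4 + N)
D = 1 (D = (-2 + 0) + 3 = -2 + 3 = 1)
(-8*D)*J(6) = (-8*1)*(-4 + 6) = -8*2 = -16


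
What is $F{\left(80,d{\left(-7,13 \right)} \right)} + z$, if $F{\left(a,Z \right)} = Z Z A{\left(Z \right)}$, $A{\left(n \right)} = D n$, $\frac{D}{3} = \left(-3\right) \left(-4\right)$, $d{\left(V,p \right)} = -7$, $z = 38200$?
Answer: $25852$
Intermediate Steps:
$D = 36$ ($D = 3 \left(\left(-3\right) \left(-4\right)\right) = 3 \cdot 12 = 36$)
$A{\left(n \right)} = 36 n$
$F{\left(a,Z \right)} = 36 Z^{3}$ ($F{\left(a,Z \right)} = Z Z 36 Z = Z^{2} \cdot 36 Z = 36 Z^{3}$)
$F{\left(80,d{\left(-7,13 \right)} \right)} + z = 36 \left(-7\right)^{3} + 38200 = 36 \left(-343\right) + 38200 = -12348 + 38200 = 25852$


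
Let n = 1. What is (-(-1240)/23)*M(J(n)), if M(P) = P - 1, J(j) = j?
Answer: 0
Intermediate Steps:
M(P) = -1 + P
(-(-1240)/23)*M(J(n)) = (-(-1240)/23)*(-1 + 1) = -(-1240)/23*0 = -40*(-31/23)*0 = (1240/23)*0 = 0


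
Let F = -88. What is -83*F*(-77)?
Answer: -562408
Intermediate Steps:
-83*F*(-77) = -83*(-88)*(-77) = 7304*(-77) = -562408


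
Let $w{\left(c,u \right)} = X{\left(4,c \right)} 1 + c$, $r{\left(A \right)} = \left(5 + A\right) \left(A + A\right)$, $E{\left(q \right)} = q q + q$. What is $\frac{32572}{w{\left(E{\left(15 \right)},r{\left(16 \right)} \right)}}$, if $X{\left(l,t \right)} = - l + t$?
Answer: $\frac{479}{7} \approx 68.429$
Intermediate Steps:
$E{\left(q \right)} = q + q^{2}$ ($E{\left(q \right)} = q^{2} + q = q + q^{2}$)
$X{\left(l,t \right)} = t - l$
$r{\left(A \right)} = 2 A \left(5 + A\right)$ ($r{\left(A \right)} = \left(5 + A\right) 2 A = 2 A \left(5 + A\right)$)
$w{\left(c,u \right)} = -4 + 2 c$ ($w{\left(c,u \right)} = \left(c - 4\right) 1 + c = \left(-4 + c\right) 1 + c = \left(-4 + c\right) + c = -4 + 2 c$)
$\frac{32572}{w{\left(E{\left(15 \right)},r{\left(16 \right)} \right)}} = \frac{32572}{-4 + 2 \cdot 15 \left(1 + 15\right)} = \frac{32572}{-4 + 2 \cdot 15 \cdot 16} = \frac{32572}{-4 + 2 \cdot 240} = \frac{32572}{-4 + 480} = \frac{32572}{476} = 32572 \cdot \frac{1}{476} = \frac{479}{7}$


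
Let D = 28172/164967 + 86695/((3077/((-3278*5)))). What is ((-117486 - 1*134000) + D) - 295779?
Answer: -512200252829741/507603459 ≈ -1.0091e+6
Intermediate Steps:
D = -234406645840106/507603459 (D = 28172*(1/164967) + 86695/((3077/(-16390))) = 28172/164967 + 86695/((3077*(-1/16390))) = 28172/164967 + 86695/(-3077/16390) = 28172/164967 + 86695*(-16390/3077) = 28172/164967 - 1420931050/3077 = -234406645840106/507603459 ≈ -4.6179e+5)
((-117486 - 1*134000) + D) - 295779 = ((-117486 - 1*134000) - 234406645840106/507603459) - 295779 = ((-117486 - 134000) - 234406645840106/507603459) - 295779 = (-251486 - 234406645840106/507603459) - 295779 = -362061809330180/507603459 - 295779 = -512200252829741/507603459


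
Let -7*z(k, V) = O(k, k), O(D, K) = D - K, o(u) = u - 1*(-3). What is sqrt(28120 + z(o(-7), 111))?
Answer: 2*sqrt(7030) ≈ 167.69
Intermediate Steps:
o(u) = 3 + u (o(u) = u + 3 = 3 + u)
z(k, V) = 0 (z(k, V) = -(k - k)/7 = -1/7*0 = 0)
sqrt(28120 + z(o(-7), 111)) = sqrt(28120 + 0) = sqrt(28120) = 2*sqrt(7030)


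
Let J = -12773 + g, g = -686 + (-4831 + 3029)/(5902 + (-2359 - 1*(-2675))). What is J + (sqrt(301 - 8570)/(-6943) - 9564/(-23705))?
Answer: -991904378584/73698845 - I*sqrt(8269)/6943 ≈ -13459.0 - 0.013097*I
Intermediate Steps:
g = -2133675/3109 (g = -686 - 1802/(5902 + (-2359 + 2675)) = -686 - 1802/(5902 + 316) = -686 - 1802/6218 = -686 - 1802*1/6218 = -686 - 901/3109 = -2133675/3109 ≈ -686.29)
J = -41844932/3109 (J = -12773 - 2133675/3109 = -41844932/3109 ≈ -13459.)
J + (sqrt(301 - 8570)/(-6943) - 9564/(-23705)) = -41844932/3109 + (sqrt(301 - 8570)/(-6943) - 9564/(-23705)) = -41844932/3109 + (sqrt(-8269)*(-1/6943) - 9564*(-1/23705)) = -41844932/3109 + ((I*sqrt(8269))*(-1/6943) + 9564/23705) = -41844932/3109 + (-I*sqrt(8269)/6943 + 9564/23705) = -41844932/3109 + (9564/23705 - I*sqrt(8269)/6943) = -991904378584/73698845 - I*sqrt(8269)/6943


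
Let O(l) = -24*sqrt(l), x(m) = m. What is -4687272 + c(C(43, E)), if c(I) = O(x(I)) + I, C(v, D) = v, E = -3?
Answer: -4687229 - 24*sqrt(43) ≈ -4.6874e+6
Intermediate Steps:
c(I) = I - 24*sqrt(I) (c(I) = -24*sqrt(I) + I = I - 24*sqrt(I))
-4687272 + c(C(43, E)) = -4687272 + (43 - 24*sqrt(43)) = -4687229 - 24*sqrt(43)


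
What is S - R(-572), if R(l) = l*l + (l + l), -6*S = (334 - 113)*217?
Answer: -2004197/6 ≈ -3.3403e+5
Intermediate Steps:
S = -47957/6 (S = -(334 - 113)*217/6 = -221*217/6 = -⅙*47957 = -47957/6 ≈ -7992.8)
R(l) = l² + 2*l
S - R(-572) = -47957/6 - (-572)*(2 - 572) = -47957/6 - (-572)*(-570) = -47957/6 - 1*326040 = -47957/6 - 326040 = -2004197/6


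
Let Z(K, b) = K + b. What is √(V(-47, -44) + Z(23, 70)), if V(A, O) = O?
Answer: 7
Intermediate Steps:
√(V(-47, -44) + Z(23, 70)) = √(-44 + (23 + 70)) = √(-44 + 93) = √49 = 7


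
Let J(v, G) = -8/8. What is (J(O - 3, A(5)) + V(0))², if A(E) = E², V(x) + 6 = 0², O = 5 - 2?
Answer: 49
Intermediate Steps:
O = 3
V(x) = -6 (V(x) = -6 + 0² = -6 + 0 = -6)
J(v, G) = -1 (J(v, G) = -8*⅛ = -1)
(J(O - 3, A(5)) + V(0))² = (-1 - 6)² = (-7)² = 49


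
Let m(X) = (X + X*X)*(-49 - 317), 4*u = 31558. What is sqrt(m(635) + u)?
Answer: I*sqrt(591219482)/2 ≈ 12158.0*I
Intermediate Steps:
u = 15779/2 (u = (1/4)*31558 = 15779/2 ≈ 7889.5)
m(X) = -366*X - 366*X**2 (m(X) = (X + X**2)*(-366) = -366*X - 366*X**2)
sqrt(m(635) + u) = sqrt(-366*635*(1 + 635) + 15779/2) = sqrt(-366*635*636 + 15779/2) = sqrt(-147812760 + 15779/2) = sqrt(-295609741/2) = I*sqrt(591219482)/2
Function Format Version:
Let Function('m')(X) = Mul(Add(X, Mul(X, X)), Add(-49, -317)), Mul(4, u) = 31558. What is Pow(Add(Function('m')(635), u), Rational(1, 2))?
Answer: Mul(Rational(1, 2), I, Pow(591219482, Rational(1, 2))) ≈ Mul(12158., I)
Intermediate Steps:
u = Rational(15779, 2) (u = Mul(Rational(1, 4), 31558) = Rational(15779, 2) ≈ 7889.5)
Function('m')(X) = Add(Mul(-366, X), Mul(-366, Pow(X, 2))) (Function('m')(X) = Mul(Add(X, Pow(X, 2)), -366) = Add(Mul(-366, X), Mul(-366, Pow(X, 2))))
Pow(Add(Function('m')(635), u), Rational(1, 2)) = Pow(Add(Mul(-366, 635, Add(1, 635)), Rational(15779, 2)), Rational(1, 2)) = Pow(Add(Mul(-366, 635, 636), Rational(15779, 2)), Rational(1, 2)) = Pow(Add(-147812760, Rational(15779, 2)), Rational(1, 2)) = Pow(Rational(-295609741, 2), Rational(1, 2)) = Mul(Rational(1, 2), I, Pow(591219482, Rational(1, 2)))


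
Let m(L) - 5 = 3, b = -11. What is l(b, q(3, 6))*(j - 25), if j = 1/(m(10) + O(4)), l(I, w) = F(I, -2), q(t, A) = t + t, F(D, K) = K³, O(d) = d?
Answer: 598/3 ≈ 199.33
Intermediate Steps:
m(L) = 8 (m(L) = 5 + 3 = 8)
q(t, A) = 2*t
l(I, w) = -8 (l(I, w) = (-2)³ = -8)
j = 1/12 (j = 1/(8 + 4) = 1/12 ≈ 0.083333)
l(b, q(3, 6))*(j - 25) = -8*(1/12 - 25) = -8*(-299/12) = 598/3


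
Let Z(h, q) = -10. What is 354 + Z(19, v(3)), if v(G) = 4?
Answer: 344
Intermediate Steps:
354 + Z(19, v(3)) = 354 - 10 = 344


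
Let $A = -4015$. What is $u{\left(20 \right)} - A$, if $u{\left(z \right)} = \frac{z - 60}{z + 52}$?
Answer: $\frac{36130}{9} \approx 4014.4$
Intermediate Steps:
$u{\left(z \right)} = \frac{-60 + z}{52 + z}$
$u{\left(20 \right)} - A = \frac{-60 + 20}{52 + 20} - -4015 = \frac{1}{72} \left(-40\right) + 4015 = - \frac{5}{9} + 4015 = \frac{36130}{9}$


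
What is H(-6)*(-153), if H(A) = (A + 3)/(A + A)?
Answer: -153/4 ≈ -38.250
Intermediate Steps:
H(A) = (3 + A)/(2*A) (H(A) = (3 + A)/((2*A)) = (3 + A)*(1/(2*A)) = (3 + A)/(2*A))
H(-6)*(-153) = ((½)*(3 - 6)/(-6))*(-153) = ((½)*(-⅙)*(-3))*(-153) = (¼)*(-153) = -153/4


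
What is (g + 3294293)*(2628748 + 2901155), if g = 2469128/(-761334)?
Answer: 2311549958358939967/126889 ≈ 1.8217e+13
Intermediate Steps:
g = -1234564/380667 (g = 2469128*(-1/761334) = -1234564/380667 ≈ -3.2432)
(g + 3294293)*(2628748 + 2901155) = (-1234564/380667 + 3294293)*(2628748 + 2901155) = (1254027398867/380667)*5529903 = 2311549958358939967/126889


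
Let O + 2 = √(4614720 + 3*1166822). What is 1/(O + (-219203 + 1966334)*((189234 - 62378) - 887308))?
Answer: -664304631607/882601287149023962747305 - √8115186/1765202574298047925494610 ≈ -7.5267e-13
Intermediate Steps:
O = -2 + √8115186 (O = -2 + √(4614720 + 3*1166822) = -2 + √(4614720 + 3500466) = -2 + √8115186 ≈ 2846.7)
1/(O + (-219203 + 1966334)*((189234 - 62378) - 887308)) = 1/((-2 + √8115186) + (-219203 + 1966334)*((189234 - 62378) - 887308)) = 1/((-2 + √8115186) + 1747131*(126856 - 887308)) = 1/((-2 + √8115186) + 1747131*(-760452)) = 1/((-2 + √8115186) - 1328609263212) = 1/(-1328609263214 + √8115186)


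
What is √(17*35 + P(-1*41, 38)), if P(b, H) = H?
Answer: √633 ≈ 25.159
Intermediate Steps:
√(17*35 + P(-1*41, 38)) = √(17*35 + 38) = √(595 + 38) = √633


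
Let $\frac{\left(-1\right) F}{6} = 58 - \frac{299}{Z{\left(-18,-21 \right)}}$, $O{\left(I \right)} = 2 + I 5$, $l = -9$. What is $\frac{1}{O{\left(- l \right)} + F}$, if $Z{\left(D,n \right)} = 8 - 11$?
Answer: $- \frac{1}{899} \approx -0.0011123$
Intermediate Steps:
$Z{\left(D,n \right)} = -3$
$O{\left(I \right)} = 2 + 5 I$
$F = -946$ ($F = - 6 \left(58 - \frac{299}{-3}\right) = - 6 \left(58 - 299 \left(- \frac{1}{3}\right)\right) = - 6 \left(58 - - \frac{299}{3}\right) = - 6 \left(58 + \frac{299}{3}\right) = \left(-6\right) \frac{473}{3} = -946$)
$\frac{1}{O{\left(- l \right)} + F} = \frac{1}{\left(2 + 5 \left(\left(-1\right) \left(-9\right)\right)\right) - 946} = \frac{1}{\left(2 + 5 \cdot 9\right) - 946} = \frac{1}{\left(2 + 45\right) - 946} = \frac{1}{47 - 946} = \frac{1}{-899} = - \frac{1}{899}$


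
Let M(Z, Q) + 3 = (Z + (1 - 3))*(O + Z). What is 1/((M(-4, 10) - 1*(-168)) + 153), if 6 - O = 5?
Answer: 1/336 ≈ 0.0029762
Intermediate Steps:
O = 1 (O = 6 - 1*5 = 6 - 5 = 1)
M(Z, Q) = -3 + (1 + Z)*(-2 + Z) (M(Z, Q) = -3 + (Z + (1 - 3))*(1 + Z) = -3 + (Z - 2)*(1 + Z) = -3 + (-2 + Z)*(1 + Z) = -3 + (1 + Z)*(-2 + Z))
1/((M(-4, 10) - 1*(-168)) + 153) = 1/(((-5 + (-4)**2 - 1*(-4)) - 1*(-168)) + 153) = 1/(((-5 + 16 + 4) + 168) + 153) = 1/((15 + 168) + 153) = 1/(183 + 153) = 1/336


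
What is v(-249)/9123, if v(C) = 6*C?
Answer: -498/3041 ≈ -0.16376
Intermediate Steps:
v(-249)/9123 = (6*(-249))/9123 = -1494*1/9123 = -498/3041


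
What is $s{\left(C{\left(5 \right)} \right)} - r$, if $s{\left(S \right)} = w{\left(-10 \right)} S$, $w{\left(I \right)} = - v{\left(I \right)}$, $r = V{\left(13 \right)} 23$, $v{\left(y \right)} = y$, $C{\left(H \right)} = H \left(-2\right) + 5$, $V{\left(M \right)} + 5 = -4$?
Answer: $157$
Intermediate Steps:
$V{\left(M \right)} = -9$ ($V{\left(M \right)} = -5 - 4 = -9$)
$C{\left(H \right)} = 5 - 2 H$ ($C{\left(H \right)} = - 2 H + 5 = 5 - 2 H$)
$r = -207$ ($r = \left(-9\right) 23 = -207$)
$w{\left(I \right)} = - I$
$s{\left(S \right)} = 10 S$ ($s{\left(S \right)} = \left(-1\right) \left(-10\right) S = 10 S$)
$s{\left(C{\left(5 \right)} \right)} - r = 10 \left(5 - 10\right) - -207 = 10 \left(5 - 10\right) + 207 = 10 \left(-5\right) + 207 = -50 + 207 = 157$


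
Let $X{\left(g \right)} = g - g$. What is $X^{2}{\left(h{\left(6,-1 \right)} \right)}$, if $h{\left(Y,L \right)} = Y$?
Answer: $0$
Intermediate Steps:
$X{\left(g \right)} = 0$
$X^{2}{\left(h{\left(6,-1 \right)} \right)} = 0^{2} = 0$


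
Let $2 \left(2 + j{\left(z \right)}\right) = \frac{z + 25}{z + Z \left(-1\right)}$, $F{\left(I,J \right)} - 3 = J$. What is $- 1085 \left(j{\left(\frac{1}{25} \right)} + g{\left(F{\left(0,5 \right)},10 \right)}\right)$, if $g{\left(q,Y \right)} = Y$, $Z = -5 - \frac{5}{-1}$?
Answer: $-348285$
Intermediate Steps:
$Z = 0$ ($Z = -5 - -5 = -5 + 5 = 0$)
$F{\left(I,J \right)} = 3 + J$
$j{\left(z \right)} = -2 + \frac{25 + z}{2 z}$ ($j{\left(z \right)} = -2 + \frac{\left(z + 25\right) \frac{1}{z + 0 \left(-1\right)}}{2} = -2 + \frac{\left(25 + z\right) \frac{1}{z + 0}}{2} = -2 + \frac{\left(25 + z\right) \frac{1}{z}}{2} = -2 + \frac{\frac{1}{z} \left(25 + z\right)}{2} = -2 + \frac{25 + z}{2 z}$)
$- 1085 \left(j{\left(\frac{1}{25} \right)} + g{\left(F{\left(0,5 \right)},10 \right)}\right) = - 1085 \left(\frac{25 - \frac{3}{25}}{2 \cdot \frac{1}{25}} + 10\right) = - 1085 \left(\frac{\frac{1}{\frac{1}{25}} \left(25 - \frac{3}{25}\right)}{2} + 10\right) = - 1085 \left(\frac{1}{2} \cdot 25 \left(25 - \frac{3}{25}\right) + 10\right) = - 1085 \left(\frac{1}{2} \cdot 25 \cdot \frac{622}{25} + 10\right) = - 1085 \left(311 + 10\right) = \left(-1085\right) 321 = -348285$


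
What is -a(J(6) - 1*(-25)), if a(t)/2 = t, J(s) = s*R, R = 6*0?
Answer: -50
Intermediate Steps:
R = 0
J(s) = 0 (J(s) = s*0 = 0)
a(t) = 2*t
-a(J(6) - 1*(-25)) = -2*(0 - 1*(-25)) = -2*(0 + 25) = -2*25 = -1*50 = -50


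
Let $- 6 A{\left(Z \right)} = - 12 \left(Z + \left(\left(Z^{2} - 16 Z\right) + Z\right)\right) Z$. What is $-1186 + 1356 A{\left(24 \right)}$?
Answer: $15619934$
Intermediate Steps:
$A{\left(Z \right)} = - \frac{Z \left(- 12 Z^{2} + 168 Z\right)}{6}$ ($A{\left(Z \right)} = - \frac{- 12 \left(Z + \left(\left(Z^{2} - 16 Z\right) + Z\right)\right) Z}{6} = - \frac{- 12 \left(Z + \left(Z^{2} - 15 Z\right)\right) Z}{6} = - \frac{- 12 \left(Z^{2} - 14 Z\right) Z}{6} = - \frac{\left(- 12 Z^{2} + 168 Z\right) Z}{6} = - \frac{Z \left(- 12 Z^{2} + 168 Z\right)}{6}$)
$-1186 + 1356 A{\left(24 \right)} = -1186 + 1356 \cdot 2 \cdot 24^{2} \left(-14 + 24\right) = -1186 + 1356 \cdot 2 \cdot 576 \cdot 10 = -1186 + 1356 \cdot 11520 = -1186 + 15621120 = 15619934$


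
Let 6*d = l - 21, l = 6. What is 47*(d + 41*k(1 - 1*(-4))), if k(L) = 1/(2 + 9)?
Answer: 1269/22 ≈ 57.682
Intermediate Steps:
k(L) = 1/11
d = -5/2 (d = (6 - 21)/6 = (⅙)*(-15) = -5/2 ≈ -2.5000)
47*(d + 41*k(1 - 1*(-4))) = 47*(-5/2 + 41*(1/11)) = 47*(-5/2 + 41/11) = 47*(27/22) = 1269/22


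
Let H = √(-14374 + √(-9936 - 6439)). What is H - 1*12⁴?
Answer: -20736 + √(-14374 + 5*I*√655) ≈ -20735.0 + 119.89*I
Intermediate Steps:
H = √(-14374 + 5*I*√655) (H = √(-14374 + √(-16375)) = √(-14374 + 5*I*√655) ≈ 0.5337 + 119.89*I)
H - 1*12⁴ = √(-14374 + 5*I*√655) - 1*12⁴ = √(-14374 + 5*I*√655) - 1*20736 = √(-14374 + 5*I*√655) - 20736 = -20736 + √(-14374 + 5*I*√655)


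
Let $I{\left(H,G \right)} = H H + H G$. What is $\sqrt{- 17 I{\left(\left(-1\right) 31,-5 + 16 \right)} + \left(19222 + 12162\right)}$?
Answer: $6 \sqrt{579} \approx 144.37$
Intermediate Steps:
$I{\left(H,G \right)} = H^{2} + G H$
$\sqrt{- 17 I{\left(\left(-1\right) 31,-5 + 16 \right)} + \left(19222 + 12162\right)} = \sqrt{- 17 \left(-1\right) 31 \left(\left(-5 + 16\right) - 31\right) + \left(19222 + 12162\right)} = \sqrt{- 17 \left(- 31 \left(11 - 31\right)\right) + 31384} = \sqrt{- 17 \left(\left(-31\right) \left(-20\right)\right) + 31384} = \sqrt{\left(-17\right) 620 + 31384} = \sqrt{-10540 + 31384} = \sqrt{20844} = 6 \sqrt{579}$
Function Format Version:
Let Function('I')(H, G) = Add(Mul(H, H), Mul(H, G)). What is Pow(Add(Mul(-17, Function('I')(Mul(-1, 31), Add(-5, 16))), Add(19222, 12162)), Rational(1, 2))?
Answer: Mul(6, Pow(579, Rational(1, 2))) ≈ 144.37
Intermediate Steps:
Function('I')(H, G) = Add(Pow(H, 2), Mul(G, H))
Pow(Add(Mul(-17, Function('I')(Mul(-1, 31), Add(-5, 16))), Add(19222, 12162)), Rational(1, 2)) = Pow(Add(Mul(-17, Mul(Mul(-1, 31), Add(Add(-5, 16), Mul(-1, 31)))), Add(19222, 12162)), Rational(1, 2)) = Pow(Add(Mul(-17, Mul(-31, Add(11, -31))), 31384), Rational(1, 2)) = Pow(Add(Mul(-17, Mul(-31, -20)), 31384), Rational(1, 2)) = Pow(Add(Mul(-17, 620), 31384), Rational(1, 2)) = Pow(Add(-10540, 31384), Rational(1, 2)) = Pow(20844, Rational(1, 2)) = Mul(6, Pow(579, Rational(1, 2)))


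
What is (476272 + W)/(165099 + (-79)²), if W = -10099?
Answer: 466173/171340 ≈ 2.7207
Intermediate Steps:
(476272 + W)/(165099 + (-79)²) = (476272 - 10099)/(165099 + (-79)²) = 466173/(165099 + 6241) = 466173/171340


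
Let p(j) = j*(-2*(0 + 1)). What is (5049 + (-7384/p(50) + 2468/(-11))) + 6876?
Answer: 3237981/275 ≈ 11774.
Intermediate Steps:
p(j) = -2*j (p(j) = j*(-2*1) = j*(-2) = -2*j)
(5049 + (-7384/p(50) + 2468/(-11))) + 6876 = (5049 + (-7384/((-2*50)) + 2468/(-11))) + 6876 = (5049 + (-7384/(-100) + 2468*(-1/11))) + 6876 = (5049 + (-7384*(-1/100) - 2468/11)) + 6876 = (5049 + (1846/25 - 2468/11)) + 6876 = (5049 - 41394/275) + 6876 = 1347081/275 + 6876 = 3237981/275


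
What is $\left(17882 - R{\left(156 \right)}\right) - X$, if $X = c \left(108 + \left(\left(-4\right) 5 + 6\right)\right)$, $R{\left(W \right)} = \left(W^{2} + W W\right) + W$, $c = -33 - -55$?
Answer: $-33014$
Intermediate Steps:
$c = 22$ ($c = -33 + 55 = 22$)
$R{\left(W \right)} = W + 2 W^{2}$ ($R{\left(W \right)} = \left(W^{2} + W^{2}\right) + W = 2 W^{2} + W = W + 2 W^{2}$)
$X = 2068$ ($X = 22 \left(108 + \left(\left(-4\right) 5 + 6\right)\right) = 22 \left(108 + \left(-20 + 6\right)\right) = 22 \left(108 - 14\right) = 22 \cdot 94 = 2068$)
$\left(17882 - R{\left(156 \right)}\right) - X = \left(17882 - 156 \left(1 + 2 \cdot 156\right)\right) - 2068 = \left(17882 - 156 \left(1 + 312\right)\right) - 2068 = \left(17882 - 156 \cdot 313\right) - 2068 = \left(17882 - 48828\right) - 2068 = -30946 - 2068 = -33014$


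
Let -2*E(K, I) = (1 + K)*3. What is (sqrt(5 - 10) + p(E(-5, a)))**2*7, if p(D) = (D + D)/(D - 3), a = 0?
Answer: 77 + 56*I*sqrt(5) ≈ 77.0 + 125.22*I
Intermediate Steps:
E(K, I) = -3/2 - 3*K/2 (E(K, I) = -(1 + K)*3/2 = -(3 + 3*K)/2 = -3/2 - 3*K/2)
p(D) = 2*D/(-3 + D) (p(D) = (2*D)/(-3 + D) = 2*D/(-3 + D))
(sqrt(5 - 10) + p(E(-5, a)))**2*7 = (sqrt(5 - 10) + 2*(-3/2 - 3/2*(-5))/(-3 + (-3/2 - 3/2*(-5))))**2*7 = (sqrt(-5) + 2*(-3/2 + 15/2)/(-3 + (-3/2 + 15/2)))**2*7 = (I*sqrt(5) + 2*6/(-3 + 6))**2*7 = (I*sqrt(5) + 2*6/3)**2*7 = (I*sqrt(5) + 2*6*(1/3))**2*7 = (I*sqrt(5) + 4)**2*7 = (4 + I*sqrt(5))**2*7 = 7*(4 + I*sqrt(5))**2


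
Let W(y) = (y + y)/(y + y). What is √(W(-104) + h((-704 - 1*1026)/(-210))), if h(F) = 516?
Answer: √517 ≈ 22.738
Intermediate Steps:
W(y) = 1 (W(y) = (2*y)/((2*y)) = (2*y)*(1/(2*y)) = 1)
√(W(-104) + h((-704 - 1*1026)/(-210))) = √(1 + 516) = √517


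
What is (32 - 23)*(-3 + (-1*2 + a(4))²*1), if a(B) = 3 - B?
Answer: 54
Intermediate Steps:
(32 - 23)*(-3 + (-1*2 + a(4))²*1) = (32 - 23)*(-3 + (-1*2 + (3 - 1*4))²*1) = 9*(-3 + (-2 + (3 - 4))²*1) = 9*(-3 + (-2 - 1)²*1) = 9*(-3 + (-3)²*1) = 9*(-3 + 9*1) = 9*(-3 + 9) = 9*6 = 54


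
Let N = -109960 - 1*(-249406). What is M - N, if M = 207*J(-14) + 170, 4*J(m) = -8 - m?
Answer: -277931/2 ≈ -1.3897e+5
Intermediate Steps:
J(m) = -2 - m/4 (J(m) = (-8 - m)/4 = -2 - m/4)
N = 139446 (N = -109960 + 249406 = 139446)
M = 961/2 (M = 207*(-2 - 1/4*(-14)) + 170 = 207*(-2 + 7/2) + 170 = 207*(3/2) + 170 = 621/2 + 170 = 961/2 ≈ 480.50)
M - N = 961/2 - 1*139446 = 961/2 - 139446 = -277931/2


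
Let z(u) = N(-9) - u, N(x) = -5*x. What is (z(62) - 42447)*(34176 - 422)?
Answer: -1433329856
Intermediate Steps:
z(u) = 45 - u (z(u) = -5*(-9) - u = 45 - u)
(z(62) - 42447)*(34176 - 422) = ((45 - 1*62) - 42447)*(34176 - 422) = ((45 - 62) - 42447)*33754 = (-17 - 42447)*33754 = -42464*33754 = -1433329856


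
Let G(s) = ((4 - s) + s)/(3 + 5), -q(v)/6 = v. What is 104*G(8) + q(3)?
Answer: 34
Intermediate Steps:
q(v) = -6*v
G(s) = ½ (G(s) = 4/8 = 4*(⅛) = ½)
104*G(8) + q(3) = 104*(½) - 6*3 = 52 - 18 = 34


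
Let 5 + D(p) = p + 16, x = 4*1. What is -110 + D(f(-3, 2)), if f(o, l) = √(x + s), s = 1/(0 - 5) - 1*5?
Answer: -99 + I*√30/5 ≈ -99.0 + 1.0954*I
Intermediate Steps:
s = -26/5 (s = 1/(-5) - 5 = -⅕ - 5 = -26/5 ≈ -5.2000)
x = 4
f(o, l) = I*√30/5 (f(o, l) = √(4 - 26/5) = √(-6/5) = I*√30/5)
D(p) = 11 + p (D(p) = -5 + (p + 16) = -5 + (16 + p) = 11 + p)
-110 + D(f(-3, 2)) = -110 + (11 + I*√30/5) = -99 + I*√30/5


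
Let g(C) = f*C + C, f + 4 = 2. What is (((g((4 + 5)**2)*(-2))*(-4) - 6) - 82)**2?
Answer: 541696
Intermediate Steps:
f = -2 (f = -4 + 2 = -2)
g(C) = -C (g(C) = -2*C + C = -C)
(((g((4 + 5)**2)*(-2))*(-4) - 6) - 82)**2 = (((-(4 + 5)**2*(-2))*(-4) - 6) - 82)**2 = (((-1*9**2*(-2))*(-4) - 6) - 82)**2 = (((-1*81*(-2))*(-4) - 6) - 82)**2 = ((-81*(-2)*(-4) - 6) - 82)**2 = ((162*(-4) - 6) - 82)**2 = ((-648 - 6) - 82)**2 = (-654 - 82)**2 = (-736)**2 = 541696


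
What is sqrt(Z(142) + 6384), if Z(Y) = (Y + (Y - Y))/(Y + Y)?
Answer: 113*sqrt(2)/2 ≈ 79.903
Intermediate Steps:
Z(Y) = 1/2 (Z(Y) = (Y + 0)/((2*Y)) = Y*(1/(2*Y)) = 1/2)
sqrt(Z(142) + 6384) = sqrt(1/2 + 6384) = sqrt(12769/2) = 113*sqrt(2)/2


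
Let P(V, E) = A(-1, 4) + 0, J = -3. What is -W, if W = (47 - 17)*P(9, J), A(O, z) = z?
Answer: -120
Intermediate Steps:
P(V, E) = 4 (P(V, E) = 4 + 0 = 4)
W = 120 (W = (47 - 17)*4 = 30*4 = 120)
-W = -1*120 = -120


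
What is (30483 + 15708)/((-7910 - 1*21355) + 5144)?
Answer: -46191/24121 ≈ -1.9150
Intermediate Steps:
(30483 + 15708)/((-7910 - 1*21355) + 5144) = 46191/((-7910 - 21355) + 5144) = 46191/(-29265 + 5144) = 46191/(-24121) = 46191*(-1/24121) = -46191/24121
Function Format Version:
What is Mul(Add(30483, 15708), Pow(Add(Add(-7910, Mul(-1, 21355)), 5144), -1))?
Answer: Rational(-46191, 24121) ≈ -1.9150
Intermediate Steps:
Mul(Add(30483, 15708), Pow(Add(Add(-7910, Mul(-1, 21355)), 5144), -1)) = Mul(46191, Pow(Add(Add(-7910, -21355), 5144), -1)) = Mul(46191, Pow(Add(-29265, 5144), -1)) = Mul(46191, Pow(-24121, -1)) = Mul(46191, Rational(-1, 24121)) = Rational(-46191, 24121)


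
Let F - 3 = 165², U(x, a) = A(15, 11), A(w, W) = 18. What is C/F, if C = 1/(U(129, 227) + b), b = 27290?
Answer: 1/743542224 ≈ 1.3449e-9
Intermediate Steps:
U(x, a) = 18
F = 27228 (F = 3 + 165² = 3 + 27225 = 27228)
C = 1/27308 (C = 1/(18 + 27290) = 1/27308 ≈ 3.6619e-5)
C/F = (1/27308)/27228 = (1/27308)*(1/27228) = 1/743542224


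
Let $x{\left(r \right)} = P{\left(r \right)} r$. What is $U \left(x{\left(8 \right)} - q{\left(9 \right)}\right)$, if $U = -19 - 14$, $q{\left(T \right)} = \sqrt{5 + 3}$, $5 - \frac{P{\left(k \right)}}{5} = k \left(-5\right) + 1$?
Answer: $-58080 + 66 \sqrt{2} \approx -57987.0$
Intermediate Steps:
$P{\left(k \right)} = 20 + 25 k$ ($P{\left(k \right)} = 25 - 5 \left(k \left(-5\right) + 1\right) = 25 - 5 \left(- 5 k + 1\right) = 25 - 5 \left(1 - 5 k\right) = 25 + \left(-5 + 25 k\right) = 20 + 25 k$)
$q{\left(T \right)} = 2 \sqrt{2}$ ($q{\left(T \right)} = \sqrt{8} = 2 \sqrt{2}$)
$x{\left(r \right)} = r \left(20 + 25 r\right)$ ($x{\left(r \right)} = \left(20 + 25 r\right) r = r \left(20 + 25 r\right)$)
$U = -33$
$U \left(x{\left(8 \right)} - q{\left(9 \right)}\right) = - 33 \left(5 \cdot 8 \left(4 + 5 \cdot 8\right) - 2 \sqrt{2}\right) = - 33 \left(5 \cdot 8 \left(4 + 40\right) - 2 \sqrt{2}\right) = - 33 \left(5 \cdot 8 \cdot 44 - 2 \sqrt{2}\right) = - 33 \left(1760 - 2 \sqrt{2}\right) = -58080 + 66 \sqrt{2}$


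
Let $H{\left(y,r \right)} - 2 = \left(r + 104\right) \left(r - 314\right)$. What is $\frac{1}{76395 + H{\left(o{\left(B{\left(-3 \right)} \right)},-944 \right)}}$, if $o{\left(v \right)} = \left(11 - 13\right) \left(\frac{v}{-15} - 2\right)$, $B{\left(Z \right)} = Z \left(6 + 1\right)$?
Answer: $\frac{1}{1133117} \approx 8.8252 \cdot 10^{-7}$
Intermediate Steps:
$B{\left(Z \right)} = 7 Z$ ($B{\left(Z \right)} = Z 7 = 7 Z$)
$o{\left(v \right)} = 4 + \frac{2 v}{15}$ ($o{\left(v \right)} = - 2 \left(v \left(- \frac{1}{15}\right) - 2\right) = - 2 \left(- \frac{v}{15} - 2\right) = - 2 \left(-2 - \frac{v}{15}\right) = 4 + \frac{2 v}{15}$)
$H{\left(y,r \right)} = 2 + \left(-314 + r\right) \left(104 + r\right)$ ($H{\left(y,r \right)} = 2 + \left(r + 104\right) \left(r - 314\right) = 2 + \left(104 + r\right) \left(-314 + r\right) = 2 + \left(-314 + r\right) \left(104 + r\right)$)
$\frac{1}{76395 + H{\left(o{\left(B{\left(-3 \right)} \right)},-944 \right)}} = \frac{1}{76395 - \left(-165586 - 891136\right)} = \frac{1}{76395 + \left(-32654 + 891136 + 198240\right)} = \frac{1}{76395 + 1056722} = \frac{1}{1133117}$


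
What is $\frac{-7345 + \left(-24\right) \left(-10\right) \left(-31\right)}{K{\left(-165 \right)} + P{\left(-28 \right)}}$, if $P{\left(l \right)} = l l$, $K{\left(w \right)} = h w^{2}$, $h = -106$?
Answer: $\frac{14785}{2885066} \approx 0.0051247$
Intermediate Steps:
$K{\left(w \right)} = - 106 w^{2}$
$P{\left(l \right)} = l^{2}$
$\frac{-7345 + \left(-24\right) \left(-10\right) \left(-31\right)}{K{\left(-165 \right)} + P{\left(-28 \right)}} = \frac{-7345 + \left(-24\right) \left(-10\right) \left(-31\right)}{- 106 \left(-165\right)^{2} + \left(-28\right)^{2}} = \frac{-7345 + 240 \left(-31\right)}{\left(-106\right) 27225 + 784} = \frac{-7345 - 7440}{-2885850 + 784} = - \frac{14785}{-2885066} = \left(-14785\right) \left(- \frac{1}{2885066}\right) = \frac{14785}{2885066}$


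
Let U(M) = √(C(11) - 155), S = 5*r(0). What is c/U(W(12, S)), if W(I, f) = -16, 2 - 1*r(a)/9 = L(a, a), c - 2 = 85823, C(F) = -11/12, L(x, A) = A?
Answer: -171650*I*√5613/1871 ≈ -6873.3*I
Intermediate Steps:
C(F) = -11/12 (C(F) = -11*1/12 = -11/12)
c = 85825 (c = 2 + 85823 = 85825)
r(a) = 18 - 9*a
S = 90 (S = 5*(18 - 9*0) = 5*(18 + 0) = 5*18 = 90)
U(M) = I*√5613/6 (U(M) = √(-11/12 - 155) = √(-1871/12) = I*√5613/6)
c/U(W(12, S)) = 85825/((I*√5613/6)) = 85825*(-2*I*√5613/1871) = -171650*I*√5613/1871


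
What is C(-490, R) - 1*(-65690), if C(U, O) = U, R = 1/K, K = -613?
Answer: 65200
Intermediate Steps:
R = -1/613 (R = 1/(-613) = -1/613 ≈ -0.0016313)
C(-490, R) - 1*(-65690) = -490 - 1*(-65690) = -490 + 65690 = 65200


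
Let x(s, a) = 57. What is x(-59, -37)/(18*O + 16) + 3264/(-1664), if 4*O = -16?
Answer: -2169/728 ≈ -2.9794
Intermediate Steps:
O = -4 (O = (1/4)*(-16) = -4)
x(-59, -37)/(18*O + 16) + 3264/(-1664) = 57/(18*(-4) + 16) + 3264/(-1664) = 57/(-72 + 16) + 3264*(-1/1664) = 57/(-56) - 51/26 = 57*(-1/56) - 51/26 = -57/56 - 51/26 = -2169/728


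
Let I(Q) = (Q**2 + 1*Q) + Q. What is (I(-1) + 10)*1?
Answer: 9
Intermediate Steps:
I(Q) = Q**2 + 2*Q (I(Q) = (Q**2 + Q) + Q = (Q + Q**2) + Q = Q**2 + 2*Q)
(I(-1) + 10)*1 = (-(2 - 1) + 10)*1 = (-1*1 + 10)*1 = (-1 + 10)*1 = 9*1 = 9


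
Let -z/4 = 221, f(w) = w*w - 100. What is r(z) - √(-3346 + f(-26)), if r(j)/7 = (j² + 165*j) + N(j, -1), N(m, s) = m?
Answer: 4442984 - I*√2770 ≈ 4.443e+6 - 52.631*I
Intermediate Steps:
f(w) = -100 + w² (f(w) = w² - 100 = -100 + w²)
z = -884 (z = -4*221 = -884)
r(j) = 7*j² + 1162*j (r(j) = 7*((j² + 165*j) + j) = 7*(j² + 166*j) = 7*j² + 1162*j)
r(z) - √(-3346 + f(-26)) = 7*(-884)*(166 - 884) - √(-3346 + (-100 + (-26)²)) = 7*(-884)*(-718) - √(-3346 + (-100 + 676)) = 4442984 - √(-3346 + 576) = 4442984 - √(-2770) = 4442984 - I*√2770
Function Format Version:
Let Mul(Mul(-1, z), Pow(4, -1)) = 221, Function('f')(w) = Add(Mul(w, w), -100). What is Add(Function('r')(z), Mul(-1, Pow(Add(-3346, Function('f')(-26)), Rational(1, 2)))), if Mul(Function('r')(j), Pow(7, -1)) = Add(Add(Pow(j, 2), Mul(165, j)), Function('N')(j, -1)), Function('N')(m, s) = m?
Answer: Add(4442984, Mul(-1, I, Pow(2770, Rational(1, 2)))) ≈ Add(4.4430e+6, Mul(-52.631, I))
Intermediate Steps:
Function('f')(w) = Add(-100, Pow(w, 2)) (Function('f')(w) = Add(Pow(w, 2), -100) = Add(-100, Pow(w, 2)))
z = -884 (z = Mul(-4, 221) = -884)
Function('r')(j) = Add(Mul(7, Pow(j, 2)), Mul(1162, j)) (Function('r')(j) = Mul(7, Add(Add(Pow(j, 2), Mul(165, j)), j)) = Mul(7, Add(Pow(j, 2), Mul(166, j))) = Add(Mul(7, Pow(j, 2)), Mul(1162, j)))
Add(Function('r')(z), Mul(-1, Pow(Add(-3346, Function('f')(-26)), Rational(1, 2)))) = Add(Mul(7, -884, Add(166, -884)), Mul(-1, Pow(Add(-3346, Add(-100, Pow(-26, 2))), Rational(1, 2)))) = Add(Mul(7, -884, -718), Mul(-1, Pow(Add(-3346, Add(-100, 676)), Rational(1, 2)))) = Add(4442984, Mul(-1, Pow(Add(-3346, 576), Rational(1, 2)))) = Add(4442984, Mul(-1, Pow(-2770, Rational(1, 2)))) = Add(4442984, Mul(-1, Mul(I, Pow(2770, Rational(1, 2))))) = Add(4442984, Mul(-1, I, Pow(2770, Rational(1, 2))))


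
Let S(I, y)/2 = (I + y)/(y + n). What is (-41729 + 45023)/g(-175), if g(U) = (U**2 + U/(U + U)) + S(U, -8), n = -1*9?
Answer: 37332/347333 ≈ 0.10748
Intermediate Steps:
n = -9
S(I, y) = 2*(I + y)/(-9 + y) (S(I, y) = 2*((I + y)/(y - 9)) = 2*((I + y)/(-9 + y)) = 2*(I + y)/(-9 + y))
g(U) = 49/34 + U**2 - 2*U/17 (g(U) = (U**2 + U/(U + U)) + 2*(U - 8)/(-9 - 8) = (U**2 + U/((2*U))) + 2*(-8 + U)/(-17) = (U**2 + (1/(2*U))*U) + 2*(-1/17)*(-8 + U) = (U**2 + 1/2) + (16/17 - 2*U/17) = (1/2 + U**2) + (16/17 - 2*U/17) = 49/34 + U**2 - 2*U/17)
(-41729 + 45023)/g(-175) = (-41729 + 45023)/(49/34 + (-175)**2 - 2/17*(-175)) = 3294/(49/34 + 30625 + 350/17) = 3294/(1041999/34) = 3294*(34/1041999) = 37332/347333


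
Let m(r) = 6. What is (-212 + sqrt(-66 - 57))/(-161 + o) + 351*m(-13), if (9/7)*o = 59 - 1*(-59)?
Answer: 1313946/623 - 9*I*sqrt(123)/623 ≈ 2109.1 - 0.16022*I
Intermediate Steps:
o = 826/9 (o = 7*(59 - 1*(-59))/9 = 7*(59 + 59)/9 = (7/9)*118 = 826/9 ≈ 91.778)
(-212 + sqrt(-66 - 57))/(-161 + o) + 351*m(-13) = (-212 + sqrt(-66 - 57))/(-161 + 826/9) + 351*6 = (-212 + sqrt(-123))/(-623/9) + 2106 = (-212 + I*sqrt(123))*(-9/623) + 2106 = (1908/623 - 9*I*sqrt(123)/623) + 2106 = 1313946/623 - 9*I*sqrt(123)/623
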